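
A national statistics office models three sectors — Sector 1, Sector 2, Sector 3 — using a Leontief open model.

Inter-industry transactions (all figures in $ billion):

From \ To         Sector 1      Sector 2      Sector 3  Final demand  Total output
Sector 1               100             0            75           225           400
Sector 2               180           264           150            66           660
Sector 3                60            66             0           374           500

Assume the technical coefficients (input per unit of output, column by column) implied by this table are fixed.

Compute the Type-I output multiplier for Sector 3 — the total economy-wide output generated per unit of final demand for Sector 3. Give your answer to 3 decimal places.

Technical coefficients a_ij = z_ij / X_j:
  a_11 = 100/400 = 0.25, a_21 = 180/400 = 0.45, a_31 = 60/400 = 0.15
  a_12 = 0/660 = 0.00, a_22 = 264/660 = 0.40, a_32 = 66/660 = 0.10
  a_13 = 75/500 = 0.15, a_23 = 150/500 = 0.30, a_33 = 0/500 = 0.00
I − A =
  [   0.75     0.00    -0.15]
  [  -0.45     0.60    -0.30]
  [  -0.15    -0.10     1.00]
Cofactors of I−A, C_ij = (−1)^(i+j)·(minor ij) (rows/columns in the sector order above):
  C_11 = (0.60)(1.00) − (-0.30)(-0.10) = 0.5700
  C_12 = −[(-0.45)(1.00) − (-0.30)(-0.15)] = 0.4950
  C_13 = (-0.45)(-0.10) − (0.60)(-0.15) = 0.1350
  C_21 = −[(0.00)(1.00) − (-0.15)(-0.10)] = 0.0150
  C_22 = (0.75)(1.00) − (-0.15)(-0.15) = 0.7275
  C_23 = −[(0.75)(-0.10) − (0.00)(-0.15)] = 0.0750
  C_31 = (0.00)(-0.30) − (-0.15)(0.60) = 0.0900
  C_32 = −[(0.75)(-0.30) − (-0.15)(-0.45)] = 0.2925
  C_33 = (0.75)(0.60) − (0.00)(-0.45) = 0.4500
det(I−A) = Σ_j (I−A)_1j·C_1j = (0.75)(0.5700) + (0.00)(0.4950) + (-0.15)(0.1350) = 0.40725
adj(I−A) = Cᵀ =
  [ 0.5700   0.0150   0.0900]
  [ 0.4950   0.7275   0.2925]
  [ 0.1350   0.0750   0.4500]
(I − A)⁻¹ = adj(I−A) / det(I−A) ≈
  [   1.3996     0.0368     0.2210]
  [   1.2155     1.7864     0.7182]
  [   0.3315     0.1842     1.1050]
The output multiplier for sector j is the column-j sum of the Leontief inverse (I − A)⁻¹ = adj(I−A) / det(I−A).
Column 3 of adj(I−A): (0.0900, 0.2925, 0.4500); det(I−A) = 0.40725.
m_3 = (0.0900 + 0.2925 + 0.4500) / 0.40725 = 0.8325 / 0.40725 ≈ 2.044.

m_3 = 2.044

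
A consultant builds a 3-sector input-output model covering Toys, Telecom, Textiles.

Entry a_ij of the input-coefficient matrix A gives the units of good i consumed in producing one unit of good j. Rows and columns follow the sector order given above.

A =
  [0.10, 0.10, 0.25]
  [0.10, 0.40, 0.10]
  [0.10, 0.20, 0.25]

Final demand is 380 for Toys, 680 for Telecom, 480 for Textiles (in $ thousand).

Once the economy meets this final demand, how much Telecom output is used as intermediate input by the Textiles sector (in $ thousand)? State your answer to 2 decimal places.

I − A =
  [   0.90    -0.10    -0.25]
  [  -0.10     0.60    -0.10]
  [  -0.10    -0.20     0.75]
Cofactors of I−A, C_ij = (−1)^(i+j)·(minor ij) (rows/columns in the sector order above):
  C_11 = (0.60)(0.75) − (-0.10)(-0.20) = 0.4300
  C_12 = −[(-0.10)(0.75) − (-0.10)(-0.10)] = 0.0850
  C_13 = (-0.10)(-0.20) − (0.60)(-0.10) = 0.0800
  C_21 = −[(-0.10)(0.75) − (-0.25)(-0.20)] = 0.1250
  C_22 = (0.90)(0.75) − (-0.25)(-0.10) = 0.6500
  C_23 = −[(0.90)(-0.20) − (-0.10)(-0.10)] = 0.1900
  C_31 = (-0.10)(-0.10) − (-0.25)(0.60) = 0.1600
  C_32 = −[(0.90)(-0.10) − (-0.25)(-0.10)] = 0.1150
  C_33 = (0.90)(0.60) − (-0.10)(-0.10) = 0.5300
det(I−A) = Σ_j (I−A)_1j·C_1j = (0.90)(0.4300) + (-0.10)(0.0850) + (-0.25)(0.0800) = 0.3585
adj(I−A) = Cᵀ =
  [ 0.4300   0.1250   0.1600]
  [ 0.0850   0.6500   0.1150]
  [ 0.0800   0.1900   0.5300]
(I − A)⁻¹ = adj(I−A) / det(I−A) ≈
  [   1.1994     0.3487     0.4463]
  [   0.2371     1.8131     0.3208]
  [   0.2232     0.5300     1.4784]
First solve x = (I − A)⁻¹ d = adj(I−A)·d / det(I−A); in particular x_3 = (0.0800·380 + 0.1900·680 + 0.5300·480) / 0.3585 = 414.00 / 0.3585 ≈ 1154.8117.
Intermediate flow from 2 to 3: z_23 = a_23 · x_3 = 0.10 × 414.00 / 0.3585 = 41.40 / 0.3585 ≈ 115.48.

z_23 = 115.48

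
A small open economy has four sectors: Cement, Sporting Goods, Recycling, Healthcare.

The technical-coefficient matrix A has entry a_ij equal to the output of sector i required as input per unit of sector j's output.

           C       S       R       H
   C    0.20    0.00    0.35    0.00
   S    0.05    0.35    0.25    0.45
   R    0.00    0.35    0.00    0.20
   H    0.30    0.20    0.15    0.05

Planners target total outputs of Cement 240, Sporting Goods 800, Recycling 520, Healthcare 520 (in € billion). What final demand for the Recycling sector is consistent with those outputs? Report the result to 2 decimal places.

I − A =
  [   0.80     0.00    -0.35     0.00]
  [  -0.05     0.65    -0.25    -0.45]
  [   0.00    -0.35     1.00    -0.20]
  [  -0.30    -0.20    -0.15     0.95]
d = (I − A) x:
  d_C = (+0.80)·240 + (+0.00)·800 + (-0.35)·520 + (+0.00)·520 = 10.00
  d_S = (-0.05)·240 + (+0.65)·800 + (-0.25)·520 + (-0.45)·520 = 144.00
  d_R = (+0.00)·240 + (-0.35)·800 + (+1.00)·520 + (-0.20)·520 = 136.00
  d_H = (-0.30)·240 + (-0.20)·800 + (-0.15)·520 + (+0.95)·520 = 184.00

d_R = 136.00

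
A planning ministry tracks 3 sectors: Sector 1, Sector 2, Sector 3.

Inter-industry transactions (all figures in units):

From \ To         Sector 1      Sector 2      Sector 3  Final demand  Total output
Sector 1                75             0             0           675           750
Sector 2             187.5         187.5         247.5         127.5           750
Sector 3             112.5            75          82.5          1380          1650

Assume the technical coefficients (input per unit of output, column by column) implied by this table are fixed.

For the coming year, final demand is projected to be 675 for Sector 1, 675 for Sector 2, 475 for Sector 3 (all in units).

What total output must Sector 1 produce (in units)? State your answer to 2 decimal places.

Technical coefficients a_ij = z_ij / X_j:
  a_11 = 75/750 = 0.10, a_21 = 187.5/750 = 0.25, a_31 = 112.5/750 = 0.15
  a_12 = 0/750 = 0.00, a_22 = 187.5/750 = 0.25, a_32 = 75/750 = 0.10
  a_13 = 0/1650 = 0.00, a_23 = 247.5/1650 = 0.15, a_33 = 82.5/1650 = 0.05
I − A =
  [   0.90     0.00     0.00]
  [  -0.25     0.75    -0.15]
  [  -0.15    -0.10     0.95]
Cofactors of I−A, C_ij = (−1)^(i+j)·(minor ij) (rows/columns in the sector order above):
  C_11 = (0.75)(0.95) − (-0.15)(-0.10) = 0.6975
  C_12 = −[(-0.25)(0.95) − (-0.15)(-0.15)] = 0.2600
  C_13 = (-0.25)(-0.10) − (0.75)(-0.15) = 0.1375
  C_21 = −[(0.00)(0.95) − (0.00)(-0.10)] = 0.0000
  C_22 = (0.90)(0.95) − (0.00)(-0.15) = 0.8550
  C_23 = −[(0.90)(-0.10) − (0.00)(-0.15)] = 0.0900
  C_31 = (0.00)(-0.15) − (0.00)(0.75) = 0.0000
  C_32 = −[(0.90)(-0.15) − (0.00)(-0.25)] = 0.1350
  C_33 = (0.90)(0.75) − (0.00)(-0.25) = 0.6750
det(I−A) = Σ_j (I−A)_1j·C_1j = (0.90)(0.6975) + (0.00)(0.2600) + (0.00)(0.1375) = 0.62775
adj(I−A) = Cᵀ =
  [ 0.6975   0.0000   0.0000]
  [ 0.2600   0.8550   0.1350]
  [ 0.1375   0.0900   0.6750]
(I − A)⁻¹ = adj(I−A) / det(I−A) ≈
  [   1.1111     0.0000     0.0000]
  [   0.4142     1.3620     0.2151]
  [   0.2190     0.1434     1.0753]
x = (I − A)⁻¹ d = adj(I−A)·d / det(I−A), with det(I−A) = 0.62775:
  x_1 = (0.6975·675 + 0.0000·675 + 0.0000·475) / 0.62775 = 470.8125 / 0.62775 = 750.00
  x_2 = (0.2600·675 + 0.8550·675 + 0.1350·475) / 0.62775 = 816.75 / 0.62775 ≈ 1301.08
  x_3 = (0.1375·675 + 0.0900·675 + 0.6750·475) / 0.62775 = 474.1875 / 0.62775 ≈ 755.38

x_1 = 750.00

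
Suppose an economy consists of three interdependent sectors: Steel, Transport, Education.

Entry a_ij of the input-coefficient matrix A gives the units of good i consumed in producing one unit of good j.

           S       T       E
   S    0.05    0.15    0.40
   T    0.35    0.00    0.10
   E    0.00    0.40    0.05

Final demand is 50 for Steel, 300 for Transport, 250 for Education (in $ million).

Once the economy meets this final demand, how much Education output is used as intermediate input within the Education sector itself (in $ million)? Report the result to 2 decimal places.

z_EE = 22.76

I − A =
  [   0.95    -0.15    -0.40]
  [  -0.35     1.00    -0.10]
  [   0.00    -0.40     0.95]
Cofactors of I−A, C_ij = (−1)^(i+j)·(minor ij) (rows/columns in the sector order above):
  C_11 = (1.00)(0.95) − (-0.10)(-0.40) = 0.9100
  C_12 = −[(-0.35)(0.95) − (-0.10)(0.00)] = 0.3325
  C_13 = (-0.35)(-0.40) − (1.00)(0.00) = 0.1400
  C_21 = −[(-0.15)(0.95) − (-0.40)(-0.40)] = 0.3025
  C_22 = (0.95)(0.95) − (-0.40)(0.00) = 0.9025
  C_23 = −[(0.95)(-0.40) − (-0.15)(0.00)] = 0.3800
  C_31 = (-0.15)(-0.10) − (-0.40)(1.00) = 0.4150
  C_32 = −[(0.95)(-0.10) − (-0.40)(-0.35)] = 0.2350
  C_33 = (0.95)(1.00) − (-0.15)(-0.35) = 0.8975
det(I−A) = Σ_j (I−A)_1j·C_1j = (0.95)(0.9100) + (-0.15)(0.3325) + (-0.40)(0.1400) = 0.758625
adj(I−A) = Cᵀ =
  [ 0.9100   0.3025   0.4150]
  [ 0.3325   0.9025   0.2350]
  [ 0.1400   0.3800   0.8975]
(I − A)⁻¹ = adj(I−A) / det(I−A) ≈
  [   1.1995     0.3987     0.5470]
  [   0.4383     1.1897     0.3098]
  [   0.1845     0.5009     1.1831]
First solve x = (I − A)⁻¹ d = adj(I−A)·d / det(I−A); in particular x_E = (0.1400·50 + 0.3800·300 + 0.8975·250) / 0.758625 = 345.375 / 0.758625 ≈ 455.2645.
Intermediate flow from E to E: z_EE = a_EE · x_E = 0.05 × 345.375 / 0.758625 = 17.26875 / 0.758625 ≈ 22.76.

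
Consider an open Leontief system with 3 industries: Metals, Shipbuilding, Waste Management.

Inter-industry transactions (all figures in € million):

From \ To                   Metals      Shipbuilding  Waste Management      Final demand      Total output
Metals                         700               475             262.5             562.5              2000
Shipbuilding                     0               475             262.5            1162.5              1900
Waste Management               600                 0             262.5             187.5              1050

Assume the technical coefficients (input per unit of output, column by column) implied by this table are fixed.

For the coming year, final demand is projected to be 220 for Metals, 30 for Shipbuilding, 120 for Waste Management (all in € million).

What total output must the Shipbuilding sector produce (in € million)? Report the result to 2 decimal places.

x_2 = 166.45

Technical coefficients a_ij = z_ij / X_j:
  a_11 = 700/2000 = 0.35, a_21 = 0/2000 = 0.00, a_31 = 600/2000 = 0.30
  a_12 = 475/1900 = 0.25, a_22 = 475/1900 = 0.25, a_32 = 0/1900 = 0.00
  a_13 = 262.5/1050 = 0.25, a_23 = 262.5/1050 = 0.25, a_33 = 262.5/1050 = 0.25
I − A =
  [   0.65    -0.25    -0.25]
  [   0.00     0.75    -0.25]
  [  -0.30     0.00     0.75]
Cofactors of I−A, C_ij = (−1)^(i+j)·(minor ij) (rows/columns in the sector order above):
  C_11 = (0.75)(0.75) − (-0.25)(0.00) = 0.5625
  C_12 = −[(0.00)(0.75) − (-0.25)(-0.30)] = 0.0750
  C_13 = (0.00)(0.00) − (0.75)(-0.30) = 0.2250
  C_21 = −[(-0.25)(0.75) − (-0.25)(0.00)] = 0.1875
  C_22 = (0.65)(0.75) − (-0.25)(-0.30) = 0.4125
  C_23 = −[(0.65)(0.00) − (-0.25)(-0.30)] = 0.0750
  C_31 = (-0.25)(-0.25) − (-0.25)(0.75) = 0.2500
  C_32 = −[(0.65)(-0.25) − (-0.25)(0.00)] = 0.1625
  C_33 = (0.65)(0.75) − (-0.25)(0.00) = 0.4875
det(I−A) = Σ_j (I−A)_1j·C_1j = (0.65)(0.5625) + (-0.25)(0.0750) + (-0.25)(0.2250) = 0.290625
adj(I−A) = Cᵀ =
  [ 0.5625   0.1875   0.2500]
  [ 0.0750   0.4125   0.1625]
  [ 0.2250   0.0750   0.4875]
(I − A)⁻¹ = adj(I−A) / det(I−A) ≈
  [   1.9355     0.6452     0.8602]
  [   0.2581     1.4194     0.5591]
  [   0.7742     0.2581     1.6774]
x = (I − A)⁻¹ d = adj(I−A)·d / det(I−A), with det(I−A) = 0.290625:
  x_1 = (0.5625·220 + 0.1875·30 + 0.2500·120) / 0.290625 = 159.375 / 0.290625 ≈ 548.39
  x_2 = (0.0750·220 + 0.4125·30 + 0.1625·120) / 0.290625 = 48.375 / 0.290625 ≈ 166.45
  x_3 = (0.2250·220 + 0.0750·30 + 0.4875·120) / 0.290625 = 110.25 / 0.290625 ≈ 379.35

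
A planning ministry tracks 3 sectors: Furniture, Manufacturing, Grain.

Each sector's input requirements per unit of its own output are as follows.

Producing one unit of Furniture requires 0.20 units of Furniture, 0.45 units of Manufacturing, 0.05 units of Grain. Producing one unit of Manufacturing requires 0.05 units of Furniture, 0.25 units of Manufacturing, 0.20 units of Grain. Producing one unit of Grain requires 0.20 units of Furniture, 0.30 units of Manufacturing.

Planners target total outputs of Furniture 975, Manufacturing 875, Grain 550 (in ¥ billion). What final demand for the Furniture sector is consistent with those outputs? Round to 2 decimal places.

d_1 = 626.25

I − A =
  [   0.80    -0.05    -0.20]
  [  -0.45     0.75    -0.30]
  [  -0.05    -0.20     1.00]
d = (I − A) x:
  d_1 = (+0.80)·975 + (-0.05)·875 + (-0.20)·550 = 626.25
  d_2 = (-0.45)·975 + (+0.75)·875 + (-0.30)·550 = 52.50
  d_3 = (-0.05)·975 + (-0.20)·875 + (+1.00)·550 = 326.25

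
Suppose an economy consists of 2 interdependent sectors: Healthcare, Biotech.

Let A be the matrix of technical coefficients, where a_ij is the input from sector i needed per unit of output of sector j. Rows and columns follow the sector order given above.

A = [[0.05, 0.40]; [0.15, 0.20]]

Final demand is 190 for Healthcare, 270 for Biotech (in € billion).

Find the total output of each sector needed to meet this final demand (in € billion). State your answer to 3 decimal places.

x_H = 371.429, x_B = 407.143

I − A =
  [   0.95    -0.40]
  [  -0.15     0.80]
det(I−A) = (0.95)(0.80) − (-0.40)(-0.15) = 0.7000
adj(I−A) = [[0.80, 0.40], [0.15, 0.95]]
(I − A)⁻¹ = adj(I−A) / det(I−A) ≈
  [   1.1429     0.5714]
  [   0.2143     1.3571]
x = (I − A)⁻¹ d = adj(I−A)·d / det(I−A), with det(I−A) = 0.7000:
  x_H = (0.80·190 + 0.40·270) / 0.7000 = 260.00 / 0.7000 ≈ 371.429
  x_B = (0.15·190 + 0.95·270) / 0.7000 = 285.00 / 0.7000 ≈ 407.143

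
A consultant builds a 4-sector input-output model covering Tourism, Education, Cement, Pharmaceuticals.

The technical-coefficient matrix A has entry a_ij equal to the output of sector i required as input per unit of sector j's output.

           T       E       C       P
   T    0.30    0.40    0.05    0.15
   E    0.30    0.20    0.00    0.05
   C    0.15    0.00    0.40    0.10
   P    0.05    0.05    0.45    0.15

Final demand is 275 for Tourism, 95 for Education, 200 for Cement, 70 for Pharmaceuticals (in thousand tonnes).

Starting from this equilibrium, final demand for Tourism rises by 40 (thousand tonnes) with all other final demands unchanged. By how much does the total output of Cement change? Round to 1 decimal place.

I − A =
  [   0.70    -0.40    -0.05    -0.15]
  [  -0.30     0.80     0.00    -0.05]
  [  -0.15     0.00     0.60    -0.10]
  [  -0.05    -0.05    -0.45     0.85]
Compute the cofactors C_ij = (−1)^(i+j)·(3×3 minor ij) of I−A; the adjugate is their transpose:
adj(I−A) = Cᵀ =
  [ 0.370500   0.190750   0.096875   0.088000]
  [ 0.144375   0.304250   0.048875   0.049125]
  [ 0.107125   0.057625   0.363000   0.065000]
  [ 0.087000   0.059625   0.200750   0.258000]
det(I−A) = Σ_j (I−A)_1j·C_1j = (0.70)(0.370500) + (-0.40)(0.144375) + (-0.05)(0.107125) + (-0.15)(0.087000) = 0.18319375
(I − A)⁻¹ = adj(I−A) / det(I−A) ≈
  [   2.0224     1.0412     0.5288     0.4804]
  [   0.7881     1.6608     0.2668     0.2682]
  [   0.5848     0.3146     1.9815     0.3548]
  [   0.4749     0.3255     1.0958     1.4083]
Δx = (I − A)⁻¹ Δd with Δd having +40 in the Tourism component and 0 elsewhere.
So Δx_C = L_CT · (+40), where L_CT = adj(I−A)_CT / det(I−A) = 0.107125 / 0.18319375.
Δx_C = 0.107125 × (+40) / 0.18319375 = 4.285 / 0.18319375 ≈ 23.4.

Δx_C = 23.4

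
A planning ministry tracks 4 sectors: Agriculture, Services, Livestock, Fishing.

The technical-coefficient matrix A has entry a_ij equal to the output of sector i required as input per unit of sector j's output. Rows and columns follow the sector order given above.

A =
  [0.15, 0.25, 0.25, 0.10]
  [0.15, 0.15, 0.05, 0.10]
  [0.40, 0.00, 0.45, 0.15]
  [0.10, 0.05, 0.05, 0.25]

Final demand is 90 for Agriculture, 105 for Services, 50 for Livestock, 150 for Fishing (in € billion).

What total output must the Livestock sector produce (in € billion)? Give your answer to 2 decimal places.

x_L = 409.86

I − A =
  [   0.85    -0.25    -0.25    -0.10]
  [  -0.15     0.85    -0.05    -0.10]
  [  -0.40     0.00     0.55    -0.15]
  [  -0.10    -0.05    -0.05     0.75]
Compute the cofactors C_ij = (−1)^(i+j)·(3×3 minor ij) of I−A; the adjugate is their transpose:
adj(I−A) = Cᵀ =
  [ 0.341125   0.105875   0.173250   0.094250]
  [ 0.084000   0.258000   0.067000   0.059000]
  [ 0.266875   0.087125   0.497750   0.146750]
  [ 0.068875   0.037125   0.060750   0.286750]
det(I−A) = Σ_j (I−A)_1j·C_1j = (0.85)(0.341125) + (-0.25)(0.084000) + (-0.25)(0.266875) + (-0.10)(0.068875) = 0.19535
(I − A)⁻¹ = adj(I−A) / det(I−A) ≈
  [   1.7462     0.5420     0.8869     0.4825]
  [   0.4300     1.3207     0.3430     0.3020]
  [   1.3661     0.4460     2.5480     0.7512]
  [   0.3526     0.1900     0.3110     1.4679]
x = (I − A)⁻¹ d = adj(I−A)·d / det(I−A), with det(I−A) = 0.19535:
  x_A = (0.341125·90 + 0.105875·105 + 0.173250·50 + 0.094250·150) / 0.19535 = 64.618125 / 0.19535 ≈ 330.78
  x_S = (0.084000·90 + 0.258000·105 + 0.067000·50 + 0.059000·150) / 0.19535 = 46.85 / 0.19535 ≈ 239.83
  x_L = (0.266875·90 + 0.087125·105 + 0.497750·50 + 0.146750·150) / 0.19535 = 80.066875 / 0.19535 ≈ 409.86
  x_F = (0.068875·90 + 0.037125·105 + 0.060750·50 + 0.286750·150) / 0.19535 = 56.146875 / 0.19535 ≈ 287.42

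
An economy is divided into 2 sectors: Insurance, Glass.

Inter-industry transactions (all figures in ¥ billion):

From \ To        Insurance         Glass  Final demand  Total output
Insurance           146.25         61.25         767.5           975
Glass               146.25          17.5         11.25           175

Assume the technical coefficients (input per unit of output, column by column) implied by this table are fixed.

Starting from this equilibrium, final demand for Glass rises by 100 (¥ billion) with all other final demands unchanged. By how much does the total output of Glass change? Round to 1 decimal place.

Technical coefficients a_ij = z_ij / X_j:
  a_II = 146.25/975 = 0.15, a_GI = 146.25/975 = 0.15
  a_IG = 61.25/175 = 0.35, a_GG = 17.5/175 = 0.10
I − A =
  [   0.85    -0.35]
  [  -0.15     0.90]
det(I−A) = (0.85)(0.90) − (-0.35)(-0.15) = 0.7125
adj(I−A) = [[0.90, 0.35], [0.15, 0.85]]
(I − A)⁻¹ = adj(I−A) / det(I−A) ≈
  [   1.2632     0.4912]
  [   0.2105     1.1930]
Δx = (I − A)⁻¹ Δd with Δd having +100 in the Glass component and 0 elsewhere.
So Δx_G = L_GG · (+100), where L_GG = adj(I−A)_GG / det(I−A) = 0.85 / 0.7125.
Δx_G = 0.85 × (+100) / 0.7125 = 85.00 / 0.7125 ≈ 119.3.

Δx_G = 119.3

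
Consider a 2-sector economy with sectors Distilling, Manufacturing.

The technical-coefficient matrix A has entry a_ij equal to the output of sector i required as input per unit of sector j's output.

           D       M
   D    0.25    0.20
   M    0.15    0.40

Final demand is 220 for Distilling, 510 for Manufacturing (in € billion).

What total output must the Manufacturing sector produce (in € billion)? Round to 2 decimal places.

x_M = 989.29

I − A =
  [   0.75    -0.20]
  [  -0.15     0.60]
det(I−A) = (0.75)(0.60) − (-0.20)(-0.15) = 0.4200
adj(I−A) = [[0.60, 0.20], [0.15, 0.75]]
(I − A)⁻¹ = adj(I−A) / det(I−A) ≈
  [   1.4286     0.4762]
  [   0.3571     1.7857]
x = (I − A)⁻¹ d = adj(I−A)·d / det(I−A), with det(I−A) = 0.4200:
  x_D = (0.60·220 + 0.20·510) / 0.4200 = 234.00 / 0.4200 ≈ 557.14
  x_M = (0.15·220 + 0.75·510) / 0.4200 = 415.50 / 0.4200 ≈ 989.29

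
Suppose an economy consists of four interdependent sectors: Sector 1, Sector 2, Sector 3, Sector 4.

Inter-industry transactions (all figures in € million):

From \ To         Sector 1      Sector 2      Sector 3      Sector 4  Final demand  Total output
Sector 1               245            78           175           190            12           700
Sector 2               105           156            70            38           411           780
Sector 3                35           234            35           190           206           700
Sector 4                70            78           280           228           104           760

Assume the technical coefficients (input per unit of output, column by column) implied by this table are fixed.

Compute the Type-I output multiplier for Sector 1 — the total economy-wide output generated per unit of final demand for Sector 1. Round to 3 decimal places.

m_1 = 3.426

Technical coefficients a_ij = z_ij / X_j:
  a_11 = 245/700 = 0.35, a_21 = 105/700 = 0.15, a_31 = 35/700 = 0.05, a_41 = 70/700 = 0.10
  a_12 = 78/780 = 0.10, a_22 = 156/780 = 0.20, a_32 = 234/780 = 0.30, a_42 = 78/780 = 0.10
  a_13 = 175/700 = 0.25, a_23 = 70/700 = 0.10, a_33 = 35/700 = 0.05, a_43 = 280/700 = 0.40
  a_14 = 190/760 = 0.25, a_24 = 38/760 = 0.05, a_34 = 190/760 = 0.25, a_44 = 228/760 = 0.30
I − A =
  [   0.65    -0.10    -0.25    -0.25]
  [  -0.15     0.80    -0.10    -0.05]
  [  -0.05    -0.30     0.95    -0.25]
  [  -0.10    -0.10    -0.40     0.70]
Compute the cofactors C_ij = (−1)^(i+j)·(3×3 minor ij) of I−A; the adjugate is their transpose:
adj(I−A) = Cᵀ =
  [ 0.41775   0.16900   0.23025   0.24350]
  [ 0.09650   0.32350   0.09850   0.09275]
  [ 0.08450   0.15250   0.32600   0.15750]
  [ 0.12175   0.15750   0.23325   0.43850]
det(I−A) = Σ_j (I−A)_1j·C_1j = (0.65)(0.41775) + (-0.10)(0.09650) + (-0.25)(0.08450) + (-0.25)(0.12175) = 0.210325
(I − A)⁻¹ = adj(I−A) / det(I−A) ≈
  [   1.9862     0.8035     1.0947     1.1577]
  [   0.4588     1.5381     0.4683     0.4410]
  [   0.4018     0.7251     1.5500     0.7488]
  [   0.5789     0.7488     1.1090     2.0849]
The output multiplier for sector j is the column-j sum of the Leontief inverse (I − A)⁻¹ = adj(I−A) / det(I−A).
Column 1 of adj(I−A): (0.41775, 0.09650, 0.08450, 0.12175); det(I−A) = 0.210325.
m_1 = (0.41775 + 0.09650 + 0.08450 + 0.12175) / 0.210325 = 0.7205 / 0.210325 ≈ 3.426.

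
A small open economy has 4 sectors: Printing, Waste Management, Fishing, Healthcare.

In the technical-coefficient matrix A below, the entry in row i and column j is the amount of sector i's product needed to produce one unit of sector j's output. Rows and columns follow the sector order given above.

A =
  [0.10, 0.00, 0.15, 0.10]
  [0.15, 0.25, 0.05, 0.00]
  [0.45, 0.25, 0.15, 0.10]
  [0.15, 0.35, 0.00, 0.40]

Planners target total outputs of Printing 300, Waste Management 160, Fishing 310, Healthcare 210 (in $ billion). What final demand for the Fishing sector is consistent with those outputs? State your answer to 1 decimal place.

I − A =
  [   0.90     0.00    -0.15    -0.10]
  [  -0.15     0.75    -0.05     0.00]
  [  -0.45    -0.25     0.85    -0.10]
  [  -0.15    -0.35     0.00     0.60]
d = (I − A) x:
  d_P = (+0.90)·300 + (+0.00)·160 + (-0.15)·310 + (-0.10)·210 = 202.5
  d_W = (-0.15)·300 + (+0.75)·160 + (-0.05)·310 + (+0.00)·210 = 59.5
  d_F = (-0.45)·300 + (-0.25)·160 + (+0.85)·310 + (-0.10)·210 = 67.5
  d_H = (-0.15)·300 + (-0.35)·160 + (+0.00)·310 + (+0.60)·210 = 25.0

d_F = 67.5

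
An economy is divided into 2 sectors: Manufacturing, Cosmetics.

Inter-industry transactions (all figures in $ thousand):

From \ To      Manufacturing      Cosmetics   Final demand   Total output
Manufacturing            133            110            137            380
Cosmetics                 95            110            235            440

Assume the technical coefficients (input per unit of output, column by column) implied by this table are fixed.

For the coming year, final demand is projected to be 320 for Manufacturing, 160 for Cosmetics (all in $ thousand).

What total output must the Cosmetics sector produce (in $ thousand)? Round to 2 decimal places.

x_C = 432.94

Technical coefficients a_ij = z_ij / X_j:
  a_MM = 133/380 = 0.35, a_CM = 95/380 = 0.25
  a_MC = 110/440 = 0.25, a_CC = 110/440 = 0.25
I − A =
  [   0.65    -0.25]
  [  -0.25     0.75]
det(I−A) = (0.65)(0.75) − (-0.25)(-0.25) = 0.4250
adj(I−A) = [[0.75, 0.25], [0.25, 0.65]]
(I − A)⁻¹ = adj(I−A) / det(I−A) ≈
  [   1.7647     0.5882]
  [   0.5882     1.5294]
x = (I − A)⁻¹ d = adj(I−A)·d / det(I−A), with det(I−A) = 0.4250:
  x_M = (0.75·320 + 0.25·160) / 0.4250 = 280.00 / 0.4250 ≈ 658.82
  x_C = (0.25·320 + 0.65·160) / 0.4250 = 184.00 / 0.4250 ≈ 432.94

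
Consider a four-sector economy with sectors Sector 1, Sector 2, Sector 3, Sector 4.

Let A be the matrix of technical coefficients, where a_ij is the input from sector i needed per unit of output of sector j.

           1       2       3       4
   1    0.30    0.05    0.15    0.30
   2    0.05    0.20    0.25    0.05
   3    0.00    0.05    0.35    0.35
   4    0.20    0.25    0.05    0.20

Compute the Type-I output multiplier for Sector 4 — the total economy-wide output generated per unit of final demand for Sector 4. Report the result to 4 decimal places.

m_4 = 4.0665

I − A =
  [   0.70    -0.05    -0.15    -0.30]
  [  -0.05     0.80    -0.25    -0.05]
  [   0.00    -0.05     0.65    -0.35]
  [  -0.20    -0.25    -0.05     0.80]
Compute the cofactors C_ij = (−1)^(i+j)·(3×3 minor ij) of I−A; the adjugate is their transpose:
adj(I−A) = Cᵀ =
  [ 0.361875   0.093750   0.135000   0.200625]
  [ 0.049125   0.302250   0.135000   0.096375]
  [ 0.062875   0.089750   0.385000   0.197625]
  [ 0.109750   0.123500   0.100000   0.353250]
det(I−A) = Σ_j (I−A)_1j·C_1j = (0.70)(0.361875) + (-0.05)(0.049125) + (-0.15)(0.062875) + (-0.30)(0.109750) = 0.2085
(I − A)⁻¹ = adj(I−A) / det(I−A) ≈
  [   1.73561     0.44964     0.64748     0.96223]
  [   0.23561     1.44964     0.64748     0.46223]
  [   0.30156     0.43046     1.84652     0.94784]
  [   0.52638     0.59233     0.47962     1.69424]
The output multiplier for sector j is the column-j sum of the Leontief inverse (I − A)⁻¹ = adj(I−A) / det(I−A).
Column 4 of adj(I−A): (0.200625, 0.096375, 0.197625, 0.353250); det(I−A) = 0.2085.
m_4 = (0.200625 + 0.096375 + 0.197625 + 0.353250) / 0.2085 = 0.847875 / 0.2085 ≈ 4.0665.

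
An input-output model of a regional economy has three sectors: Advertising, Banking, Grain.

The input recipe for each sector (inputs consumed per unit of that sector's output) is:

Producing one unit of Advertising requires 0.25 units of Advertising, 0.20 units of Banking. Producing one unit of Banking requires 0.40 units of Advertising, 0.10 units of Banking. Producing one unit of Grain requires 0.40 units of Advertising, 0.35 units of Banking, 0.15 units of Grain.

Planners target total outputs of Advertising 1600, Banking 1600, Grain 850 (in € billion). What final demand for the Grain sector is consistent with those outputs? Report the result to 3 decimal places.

I − A =
  [   0.75    -0.40    -0.40]
  [  -0.20     0.90    -0.35]
  [   0.00     0.00     0.85]
d = (I − A) x:
  d_1 = (+0.75)·1600 + (-0.40)·1600 + (-0.40)·850 = 220.000
  d_2 = (-0.20)·1600 + (+0.90)·1600 + (-0.35)·850 = 822.500
  d_3 = (+0.00)·1600 + (+0.00)·1600 + (+0.85)·850 = 722.500

d_3 = 722.500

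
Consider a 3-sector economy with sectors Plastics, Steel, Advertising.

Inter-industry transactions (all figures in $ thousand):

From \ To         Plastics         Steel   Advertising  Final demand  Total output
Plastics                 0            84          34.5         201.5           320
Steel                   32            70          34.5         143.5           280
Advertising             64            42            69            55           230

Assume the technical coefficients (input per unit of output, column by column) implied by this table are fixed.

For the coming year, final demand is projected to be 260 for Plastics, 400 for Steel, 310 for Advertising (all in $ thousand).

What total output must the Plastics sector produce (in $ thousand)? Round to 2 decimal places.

x_1 = 608.54

Technical coefficients a_ij = z_ij / X_j:
  a_11 = 0/320 = 0.00, a_21 = 32/320 = 0.10, a_31 = 64/320 = 0.20
  a_12 = 84/280 = 0.30, a_22 = 70/280 = 0.25, a_32 = 42/280 = 0.15
  a_13 = 34.5/230 = 0.15, a_23 = 34.5/230 = 0.15, a_33 = 69/230 = 0.30
I − A =
  [   1.00    -0.30    -0.15]
  [  -0.10     0.75    -0.15]
  [  -0.20    -0.15     0.70]
Cofactors of I−A, C_ij = (−1)^(i+j)·(minor ij) (rows/columns in the sector order above):
  C_11 = (0.75)(0.70) − (-0.15)(-0.15) = 0.5025
  C_12 = −[(-0.10)(0.70) − (-0.15)(-0.20)] = 0.1000
  C_13 = (-0.10)(-0.15) − (0.75)(-0.20) = 0.1650
  C_21 = −[(-0.30)(0.70) − (-0.15)(-0.15)] = 0.2325
  C_22 = (1.00)(0.70) − (-0.15)(-0.20) = 0.6700
  C_23 = −[(1.00)(-0.15) − (-0.30)(-0.20)] = 0.2100
  C_31 = (-0.30)(-0.15) − (-0.15)(0.75) = 0.1575
  C_32 = −[(1.00)(-0.15) − (-0.15)(-0.10)] = 0.1650
  C_33 = (1.00)(0.75) − (-0.30)(-0.10) = 0.7200
det(I−A) = Σ_j (I−A)_1j·C_1j = (1.00)(0.5025) + (-0.30)(0.1000) + (-0.15)(0.1650) = 0.44775
adj(I−A) = Cᵀ =
  [ 0.5025   0.2325   0.1575]
  [ 0.1000   0.6700   0.1650]
  [ 0.1650   0.2100   0.7200]
(I − A)⁻¹ = adj(I−A) / det(I−A) ≈
  [   1.1223     0.5193     0.3518]
  [   0.2233     1.4964     0.3685]
  [   0.3685     0.4690     1.6080]
x = (I − A)⁻¹ d = adj(I−A)·d / det(I−A), with det(I−A) = 0.44775:
  x_1 = (0.5025·260 + 0.2325·400 + 0.1575·310) / 0.44775 = 272.475 / 0.44775 ≈ 608.54
  x_2 = (0.1000·260 + 0.6700·400 + 0.1650·310) / 0.44775 = 345.15 / 0.44775 ≈ 770.85
  x_3 = (0.1650·260 + 0.2100·400 + 0.7200·310) / 0.44775 = 350.10 / 0.44775 ≈ 781.91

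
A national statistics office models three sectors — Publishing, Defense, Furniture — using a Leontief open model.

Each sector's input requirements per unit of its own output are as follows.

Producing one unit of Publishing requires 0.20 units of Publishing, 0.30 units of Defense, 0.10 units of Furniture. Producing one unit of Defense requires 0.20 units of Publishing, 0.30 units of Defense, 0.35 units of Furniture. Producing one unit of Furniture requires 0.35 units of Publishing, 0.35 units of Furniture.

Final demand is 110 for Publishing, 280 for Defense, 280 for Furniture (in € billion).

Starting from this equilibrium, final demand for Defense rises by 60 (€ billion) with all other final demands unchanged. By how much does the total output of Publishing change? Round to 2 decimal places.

Δx_P = 57.44

I − A =
  [   0.80    -0.20    -0.35]
  [  -0.30     0.70     0.00]
  [  -0.10    -0.35     0.65]
Cofactors of I−A, C_ij = (−1)^(i+j)·(minor ij) (rows/columns in the sector order above):
  C_11 = (0.70)(0.65) − (0.00)(-0.35) = 0.4550
  C_12 = −[(-0.30)(0.65) − (0.00)(-0.10)] = 0.1950
  C_13 = (-0.30)(-0.35) − (0.70)(-0.10) = 0.1750
  C_21 = −[(-0.20)(0.65) − (-0.35)(-0.35)] = 0.2525
  C_22 = (0.80)(0.65) − (-0.35)(-0.10) = 0.4850
  C_23 = −[(0.80)(-0.35) − (-0.20)(-0.10)] = 0.3000
  C_31 = (-0.20)(0.00) − (-0.35)(0.70) = 0.2450
  C_32 = −[(0.80)(0.00) − (-0.35)(-0.30)] = 0.1050
  C_33 = (0.80)(0.70) − (-0.20)(-0.30) = 0.5000
det(I−A) = Σ_j (I−A)_1j·C_1j = (0.80)(0.4550) + (-0.20)(0.1950) + (-0.35)(0.1750) = 0.26375
adj(I−A) = Cᵀ =
  [ 0.4550   0.2525   0.2450]
  [ 0.1950   0.4850   0.1050]
  [ 0.1750   0.3000   0.5000]
(I − A)⁻¹ = adj(I−A) / det(I−A) ≈
  [   1.7251     0.9573     0.9289]
  [   0.7393     1.8389     0.3981]
  [   0.6635     1.1374     1.8957]
Δx = (I − A)⁻¹ Δd with Δd having +60 in the Defense component and 0 elsewhere.
So Δx_P = L_PD · (+60), where L_PD = adj(I−A)_PD / det(I−A) = 0.2525 / 0.26375.
Δx_P = 0.2525 × (+60) / 0.26375 = 15.15 / 0.26375 ≈ 57.44.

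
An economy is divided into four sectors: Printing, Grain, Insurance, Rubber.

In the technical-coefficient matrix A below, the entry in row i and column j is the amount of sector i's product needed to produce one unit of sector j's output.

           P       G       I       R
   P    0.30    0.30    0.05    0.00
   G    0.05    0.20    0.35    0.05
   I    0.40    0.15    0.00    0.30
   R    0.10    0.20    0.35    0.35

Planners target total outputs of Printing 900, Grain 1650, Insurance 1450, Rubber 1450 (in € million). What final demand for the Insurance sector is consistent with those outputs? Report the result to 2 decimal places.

I − A =
  [   0.70    -0.30    -0.05     0.00]
  [  -0.05     0.80    -0.35    -0.05]
  [  -0.40    -0.15     1.00    -0.30]
  [  -0.10    -0.20    -0.35     0.65]
d = (I − A) x:
  d_P = (+0.70)·900 + (-0.30)·1650 + (-0.05)·1450 + (+0.00)·1450 = 62.50
  d_G = (-0.05)·900 + (+0.80)·1650 + (-0.35)·1450 + (-0.05)·1450 = 695.00
  d_I = (-0.40)·900 + (-0.15)·1650 + (+1.00)·1450 + (-0.30)·1450 = 407.50
  d_R = (-0.10)·900 + (-0.20)·1650 + (-0.35)·1450 + (+0.65)·1450 = 15.00

d_I = 407.50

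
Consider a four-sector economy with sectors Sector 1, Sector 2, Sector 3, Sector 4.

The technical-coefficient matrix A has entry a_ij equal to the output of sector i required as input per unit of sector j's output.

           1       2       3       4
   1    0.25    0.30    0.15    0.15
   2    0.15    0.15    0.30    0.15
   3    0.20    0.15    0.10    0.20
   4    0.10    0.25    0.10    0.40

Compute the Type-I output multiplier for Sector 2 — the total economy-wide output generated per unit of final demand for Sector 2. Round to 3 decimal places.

m_2 = 4.850

I − A =
  [   0.75    -0.30    -0.15    -0.15]
  [  -0.15     0.85    -0.30    -0.15]
  [  -0.20    -0.15     0.90    -0.20]
  [  -0.10    -0.25    -0.10     0.60]
Compute the cofactors C_ij = (−1)^(i+j)·(3×3 minor ij) of I−A; the adjugate is their transpose:
adj(I−A) = Cᵀ =
  [ 0.364000   0.213000   0.153375   0.195375]
  [ 0.136500   0.352500   0.159750   0.175500]
  [ 0.134750   0.152250   0.304500   0.173250]
  [ 0.140000   0.207750   0.142875   0.452625]
det(I−A) = Σ_j (I−A)_1j·C_1j = (0.75)(0.364000) + (-0.30)(0.136500) + (-0.15)(0.134750) + (-0.15)(0.140000) = 0.1908375
(I − A)⁻¹ = adj(I−A) / det(I−A) ≈
  [   1.9074     1.1161     0.8037     1.0238]
  [   0.7153     1.8471     0.8371     0.9196]
  [   0.7061     0.7978     1.5956     0.9078]
  [   0.7336     1.0886     0.7487     2.3718]
The output multiplier for sector j is the column-j sum of the Leontief inverse (I − A)⁻¹ = adj(I−A) / det(I−A).
Column 2 of adj(I−A): (0.213000, 0.352500, 0.152250, 0.207750); det(I−A) = 0.1908375.
m_2 = (0.213000 + 0.352500 + 0.152250 + 0.207750) / 0.1908375 = 0.9255 / 0.1908375 ≈ 4.850.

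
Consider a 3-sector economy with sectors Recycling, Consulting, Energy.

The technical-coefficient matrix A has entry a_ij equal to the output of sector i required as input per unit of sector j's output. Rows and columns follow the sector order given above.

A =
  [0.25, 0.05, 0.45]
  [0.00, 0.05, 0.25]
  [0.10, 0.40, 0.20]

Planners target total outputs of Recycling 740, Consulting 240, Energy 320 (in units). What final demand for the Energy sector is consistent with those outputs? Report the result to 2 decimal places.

I − A =
  [   0.75    -0.05    -0.45]
  [   0.00     0.95    -0.25]
  [  -0.10    -0.40     0.80]
d = (I − A) x:
  d_1 = (+0.75)·740 + (-0.05)·240 + (-0.45)·320 = 399.00
  d_2 = (+0.00)·740 + (+0.95)·240 + (-0.25)·320 = 148.00
  d_3 = (-0.10)·740 + (-0.40)·240 + (+0.80)·320 = 86.00

d_3 = 86.00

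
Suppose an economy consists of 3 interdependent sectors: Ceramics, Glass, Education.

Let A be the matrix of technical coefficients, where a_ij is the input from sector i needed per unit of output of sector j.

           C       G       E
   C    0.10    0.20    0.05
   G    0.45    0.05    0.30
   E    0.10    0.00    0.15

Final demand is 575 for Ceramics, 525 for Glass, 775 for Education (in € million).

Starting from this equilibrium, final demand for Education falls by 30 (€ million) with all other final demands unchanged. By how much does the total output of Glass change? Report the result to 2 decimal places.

I − A =
  [   0.90    -0.20    -0.05]
  [  -0.45     0.95    -0.30]
  [  -0.10     0.00     0.85]
Cofactors of I−A, C_ij = (−1)^(i+j)·(minor ij) (rows/columns in the sector order above):
  C_11 = (0.95)(0.85) − (-0.30)(0.00) = 0.8075
  C_12 = −[(-0.45)(0.85) − (-0.30)(-0.10)] = 0.4125
  C_13 = (-0.45)(0.00) − (0.95)(-0.10) = 0.0950
  C_21 = −[(-0.20)(0.85) − (-0.05)(0.00)] = 0.1700
  C_22 = (0.90)(0.85) − (-0.05)(-0.10) = 0.7600
  C_23 = −[(0.90)(0.00) − (-0.20)(-0.10)] = 0.0200
  C_31 = (-0.20)(-0.30) − (-0.05)(0.95) = 0.1075
  C_32 = −[(0.90)(-0.30) − (-0.05)(-0.45)] = 0.2925
  C_33 = (0.90)(0.95) − (-0.20)(-0.45) = 0.7650
det(I−A) = Σ_j (I−A)_1j·C_1j = (0.90)(0.8075) + (-0.20)(0.4125) + (-0.05)(0.0950) = 0.6395
adj(I−A) = Cᵀ =
  [ 0.8075   0.1700   0.1075]
  [ 0.4125   0.7600   0.2925]
  [ 0.0950   0.0200   0.7650]
(I − A)⁻¹ = adj(I−A) / det(I−A) ≈
  [   1.2627     0.2658     0.1681]
  [   0.6450     1.1884     0.4574]
  [   0.1486     0.0313     1.1962]
Δx = (I − A)⁻¹ Δd with Δd having -30 in the Education component and 0 elsewhere.
So Δx_G = L_GE · (-30), where L_GE = adj(I−A)_GE / det(I−A) = 0.2925 / 0.6395.
Δx_G = 0.2925 × (-30) / 0.6395 = -8.775 / 0.6395 ≈ -13.72.

Δx_G = -13.72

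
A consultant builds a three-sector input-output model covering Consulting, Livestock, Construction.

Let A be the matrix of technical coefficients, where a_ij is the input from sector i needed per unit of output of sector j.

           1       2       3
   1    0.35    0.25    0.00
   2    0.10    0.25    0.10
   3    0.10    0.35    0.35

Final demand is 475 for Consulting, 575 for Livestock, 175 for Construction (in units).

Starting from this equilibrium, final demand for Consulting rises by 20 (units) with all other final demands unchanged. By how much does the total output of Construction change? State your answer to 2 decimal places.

I − A =
  [   0.65    -0.25     0.00]
  [  -0.10     0.75    -0.10]
  [  -0.10    -0.35     0.65]
Cofactors of I−A, C_ij = (−1)^(i+j)·(minor ij) (rows/columns in the sector order above):
  C_11 = (0.75)(0.65) − (-0.10)(-0.35) = 0.4525
  C_12 = −[(-0.10)(0.65) − (-0.10)(-0.10)] = 0.0750
  C_13 = (-0.10)(-0.35) − (0.75)(-0.10) = 0.1100
  C_21 = −[(-0.25)(0.65) − (0.00)(-0.35)] = 0.1625
  C_22 = (0.65)(0.65) − (0.00)(-0.10) = 0.4225
  C_23 = −[(0.65)(-0.35) − (-0.25)(-0.10)] = 0.2525
  C_31 = (-0.25)(-0.10) − (0.00)(0.75) = 0.0250
  C_32 = −[(0.65)(-0.10) − (0.00)(-0.10)] = 0.0650
  C_33 = (0.65)(0.75) − (-0.25)(-0.10) = 0.4625
det(I−A) = Σ_j (I−A)_1j·C_1j = (0.65)(0.4525) + (-0.25)(0.0750) + (0.00)(0.1100) = 0.275375
adj(I−A) = Cᵀ =
  [ 0.4525   0.1625   0.0250]
  [ 0.0750   0.4225   0.0650]
  [ 0.1100   0.2525   0.4625]
(I − A)⁻¹ = adj(I−A) / det(I−A) ≈
  [   1.6432     0.5901     0.0908]
  [   0.2724     1.5343     0.2360]
  [   0.3995     0.9169     1.6795]
Δx = (I − A)⁻¹ Δd with Δd having +20 in the Consulting component and 0 elsewhere.
So Δx_3 = L_31 · (+20), where L_31 = adj(I−A)_31 / det(I−A) = 0.1100 / 0.275375.
Δx_3 = 0.1100 × (+20) / 0.275375 = 2.20 / 0.275375 ≈ 7.99.

Δx_3 = 7.99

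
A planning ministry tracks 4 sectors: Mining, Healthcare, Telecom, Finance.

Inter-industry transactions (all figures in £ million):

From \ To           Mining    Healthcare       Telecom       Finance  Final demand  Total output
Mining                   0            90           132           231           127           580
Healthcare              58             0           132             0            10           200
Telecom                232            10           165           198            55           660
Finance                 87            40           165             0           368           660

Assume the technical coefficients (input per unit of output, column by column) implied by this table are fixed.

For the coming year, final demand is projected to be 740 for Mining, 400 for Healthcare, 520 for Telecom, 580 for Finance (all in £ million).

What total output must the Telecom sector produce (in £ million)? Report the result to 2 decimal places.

Technical coefficients a_ij = z_ij / X_j:
  a_MM = 0/580 = 0.00, a_HM = 58/580 = 0.10, a_TM = 232/580 = 0.40, a_FM = 87/580 = 0.15
  a_MH = 90/200 = 0.45, a_HH = 0/200 = 0.00, a_TH = 10/200 = 0.05, a_FH = 40/200 = 0.20
  a_MT = 132/660 = 0.20, a_HT = 132/660 = 0.20, a_TT = 165/660 = 0.25, a_FT = 165/660 = 0.25
  a_MF = 231/660 = 0.35, a_HF = 0/660 = 0.00, a_TF = 198/660 = 0.30, a_FF = 0/660 = 0.00
I − A =
  [   1.00    -0.45    -0.20    -0.35]
  [  -0.10     1.00    -0.20     0.00]
  [  -0.40    -0.05     0.75    -0.30]
  [  -0.15    -0.20    -0.25     1.00]
Compute the cofactors C_ij = (−1)^(i+j)·(3×3 minor ij) of I−A; the adjugate is their transpose:
adj(I−A) = Cᵀ =
  [ 0.653000   0.382625   0.391500   0.346000]
  [ 0.156500   0.511625   0.218250   0.120250]
  [ 0.456000   0.335625   0.895500   0.428250]
  [ 0.243250   0.243625   0.326250   0.589250]
det(I−A) = Σ_j (I−A)_1j·C_1j = (1.00)(0.653000) + (-0.45)(0.156500) + (-0.20)(0.456000) + (-0.35)(0.243250) = 0.4062375
(I − A)⁻¹ = adj(I−A) / det(I−A) ≈
  [   1.6074     0.9419     0.9637     0.8517]
  [   0.3852     1.2594     0.5372     0.2960]
  [   1.1225     0.8262     2.2044     1.0542]
  [   0.5988     0.5997     0.8031     1.4505]
x = (I − A)⁻¹ d = adj(I−A)·d / det(I−A), with det(I−A) = 0.4062375:
  x_M = (0.653000·740 + 0.382625·400 + 0.391500·520 + 0.346000·580) / 0.4062375 = 1040.53 / 0.4062375 ≈ 2561.38
  x_H = (0.156500·740 + 0.511625·400 + 0.218250·520 + 0.120250·580) / 0.4062375 = 503.695 / 0.4062375 ≈ 1239.90
  x_T = (0.456000·740 + 0.335625·400 + 0.895500·520 + 0.428250·580) / 0.4062375 = 1185.735 / 0.4062375 ≈ 2918.82
  x_F = (0.243250·740 + 0.243625·400 + 0.326250·520 + 0.589250·580) / 0.4062375 = 788.87 / 0.4062375 ≈ 1941.89

x_T = 2918.82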